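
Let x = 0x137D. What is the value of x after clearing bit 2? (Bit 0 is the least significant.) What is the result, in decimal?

4985

x = 1001101111101
bit 2 is currently 1; clear it via x & ~(1 << 2) = x & ~4
→ 1001101111001 = 4985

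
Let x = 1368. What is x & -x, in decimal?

x = 10101011000 = 1368
-x (two's complement) = …01010101000
AND   = 00000001000 = 8
(x & -x isolates the lowest set bit of x.)

8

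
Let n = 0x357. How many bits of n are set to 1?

7

0x357 = 1101010111
Count the 1s: 1 + 1 + 1 + 1 + 1 + 1 + 1 = 7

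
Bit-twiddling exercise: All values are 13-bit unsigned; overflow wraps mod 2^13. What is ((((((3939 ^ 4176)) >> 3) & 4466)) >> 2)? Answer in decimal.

3939 = 0111101100011
4176 = 1000001010000
→ ^ → 1111100110011 = 7987
→ >> 3 → 0001111100110 = 998
4466 = 1000101110010
→ & → 0000101100010 = 354
→ >> 2 → 0000001011000 = 88

88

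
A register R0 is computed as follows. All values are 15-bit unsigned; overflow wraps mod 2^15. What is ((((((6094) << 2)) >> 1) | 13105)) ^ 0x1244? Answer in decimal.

6094 = 001011111001110
→ << 2 (mod 2^15) → 101111100111000 = 24376
→ >> 1 → 010111110011100 = 12188
13105 = 011001100110001
→ | → 011111110111101 = 16317
0x1244 = 001001001000100
→ ^ → 010110111111001 = 11769

11769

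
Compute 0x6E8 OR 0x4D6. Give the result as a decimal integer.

0x6E8 = 11011101000
0x4D6 = 10011010110
 OR → 11011111110 = 1790

1790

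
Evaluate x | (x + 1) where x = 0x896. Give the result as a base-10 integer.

x = 100010010110 = 2198
x + 1 = 100010010111
OR    = 100010010111 = 2199
(x | (x + 1) sets the lowest cleared bit.)

2199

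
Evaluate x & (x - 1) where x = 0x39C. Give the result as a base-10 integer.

x = 1110011100 = 924
x - 1 = 1110011011
AND   = 1110011000 = 920
(x & (x - 1) clears the lowest set bit of x.)

920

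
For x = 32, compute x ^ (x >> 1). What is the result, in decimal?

48

x = 100000 = 32
x>>1 = 010000
XOR  = 110000 = 48
(x ^ (x >> 1) gives the standard binary-reflected Gray code of x.)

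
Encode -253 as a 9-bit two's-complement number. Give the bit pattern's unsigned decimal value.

259

253 in 9 bits: 011111101
Invert: 100000010
Add 1:  100000011 = 259
(Check: 2^9 - 253 = 512 - 253 = 259.)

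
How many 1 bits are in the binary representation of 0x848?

3

0x848 = 100001001000
Count the 1s: 1 + 1 + 1 = 3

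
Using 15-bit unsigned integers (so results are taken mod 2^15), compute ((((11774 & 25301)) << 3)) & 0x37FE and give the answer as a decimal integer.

11774 = 010110111111110
25301 = 110001011010101
→ & → 010000011010100 = 8404
→ << 3 (mod 2^15) → 000011010100000 = 1696
0x37FE = 011011111111110
→ & → 000011010100000 = 1696

1696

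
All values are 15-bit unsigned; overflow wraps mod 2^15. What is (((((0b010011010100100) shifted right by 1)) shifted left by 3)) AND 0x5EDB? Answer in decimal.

6800

0b010011010100100 = 010011010100100
→ shifted right by 1 → 001001101010010 = 4946
→ shifted left by 3 (mod 2^15) → 001101010010000 = 6800
0x5EDB = 101111011011011
→ AND → 001101010010000 = 6800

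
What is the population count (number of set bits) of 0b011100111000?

n = 11100111000
Count the 1s: 1 + 1 + 1 + 1 + 1 + 1 = 6

6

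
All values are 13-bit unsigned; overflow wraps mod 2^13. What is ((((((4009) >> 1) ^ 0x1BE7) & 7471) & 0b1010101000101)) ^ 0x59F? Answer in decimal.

4009 = 0111110101001
→ >> 1 → 0011111010100 = 2004
0x1BE7 = 1101111100111
→ ^ → 1110000110011 = 7219
7471 = 1110100101111
→ & → 1110000100011 = 7203
0b1010101000101 = 1010101000101
→ & → 1010000000001 = 5121
0x59F = 0010110011111
→ ^ → 1000110011110 = 4510

4510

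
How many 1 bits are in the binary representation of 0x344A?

6

0x344A = 11010001001010
Count the 1s: 1 + 1 + 1 + 1 + 1 + 1 = 6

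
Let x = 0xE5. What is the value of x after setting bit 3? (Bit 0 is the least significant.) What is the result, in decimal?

x = 0011100101
bit 3 is currently 0; set it via x | (1 << 3) = x | 8
→ 0011101101 = 237

237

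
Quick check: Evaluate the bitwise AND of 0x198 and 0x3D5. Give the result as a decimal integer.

0x198 = 0110011000
0x3D5 = 1111010101
AND → 0110010000 = 400

400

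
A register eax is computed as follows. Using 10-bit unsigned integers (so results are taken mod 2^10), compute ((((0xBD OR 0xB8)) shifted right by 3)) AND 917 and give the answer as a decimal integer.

21

0xBD = 0010111101
0xB8 = 0010111000
→ OR → 0010111101 = 189
→ shifted right by 3 → 0000010111 = 23
917 = 1110010101
→ AND → 0000010101 = 21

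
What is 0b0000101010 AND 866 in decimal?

a = 0000101010
866 = 1101100010
AND → 0000100010 = 34

34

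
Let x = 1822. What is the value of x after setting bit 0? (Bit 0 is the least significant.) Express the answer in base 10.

x = 00011100011110
bit 0 is currently 0; set it via x | (1 << 0) = x | 1
→ 00011100011111 = 1823

1823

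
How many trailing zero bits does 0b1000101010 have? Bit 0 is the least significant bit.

0b1000101010 = 1000101010
Trailing zeros: 1, so the lowest set bit is bit 1 (value 2).

1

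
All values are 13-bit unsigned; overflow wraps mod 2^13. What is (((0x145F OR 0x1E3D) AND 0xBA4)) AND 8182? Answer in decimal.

0x145F = 1010001011111
0x1E3D = 1111000111101
→ OR → 1111001111111 = 7807
0xBA4 = 0101110100100
→ AND → 0101000100100 = 2596
8182 = 1111111110110
→ AND → 0101000100100 = 2596

2596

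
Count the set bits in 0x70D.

6

0x70D = 11100001101
Count the 1s: 1 + 1 + 1 + 1 + 1 + 1 = 6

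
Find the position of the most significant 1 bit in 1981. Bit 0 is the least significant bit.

10

1981 = 11110111101
The topmost 1 is at position 10 (since 2^10 = 1024 ≤ 1981 < 2048).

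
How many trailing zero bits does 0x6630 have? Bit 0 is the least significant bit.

0x6630 = 110011000110000
Trailing zeros: 4, so the lowest set bit is bit 4 (value 16).

4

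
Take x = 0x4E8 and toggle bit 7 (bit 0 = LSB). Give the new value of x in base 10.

x = 10011101000
bit 7 is currently 1; toggle it via x ^ (1 << 7) = x ^ 128
→ 10001101000 = 1128

1128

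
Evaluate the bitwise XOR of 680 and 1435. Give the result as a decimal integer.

680 = 01010101000
1435 = 10110011011
XOR → 11100110011 = 1843

1843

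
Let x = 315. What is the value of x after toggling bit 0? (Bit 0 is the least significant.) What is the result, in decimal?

x = 0100111011
bit 0 is currently 1; toggle it via x ^ (1 << 0) = x ^ 1
→ 0100111010 = 314

314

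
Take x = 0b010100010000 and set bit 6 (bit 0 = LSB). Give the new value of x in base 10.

1360

x = 010100010000
bit 6 is currently 0; set it via x | (1 << 6) = x | 64
→ 010101010000 = 1360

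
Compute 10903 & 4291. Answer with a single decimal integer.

131

10903 = 10101010010111
4291 = 01000011000011
AND → 00000010000011 = 131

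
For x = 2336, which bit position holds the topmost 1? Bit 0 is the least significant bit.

2336 = 100100100000
The topmost 1 is at position 11 (since 2^11 = 2048 ≤ 2336 < 4096).

11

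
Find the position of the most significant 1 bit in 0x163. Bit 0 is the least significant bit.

8

0x163 = 101100011
The topmost 1 is at position 8 (since 2^8 = 256 ≤ 355 < 512).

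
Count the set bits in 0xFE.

0xFE = 11111110
Count the 1s: 1 + 1 + 1 + 1 + 1 + 1 + 1 = 7

7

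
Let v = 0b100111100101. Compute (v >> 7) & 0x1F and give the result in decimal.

19

v = 100111100101
Shift right by 7: 10011
Mask low 5 bits: 10011 = 19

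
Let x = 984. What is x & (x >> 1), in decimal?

x = 1111011000 = 984
x>>1 = 0111101100
AND  = 0111001000 = 456
(x & (x >> 1) has a 1 wherever x has two consecutive 1 bits.)

456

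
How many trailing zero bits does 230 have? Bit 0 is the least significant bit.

230 = 11100110
Trailing zeros: 1, so the lowest set bit is bit 1 (value 2).

1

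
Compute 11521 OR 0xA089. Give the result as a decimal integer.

11521 = 0010110100000001
0xA089 = 1010000010001001
 OR → 1010110110001001 = 44425

44425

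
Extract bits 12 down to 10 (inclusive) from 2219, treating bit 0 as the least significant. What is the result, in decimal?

v = 0100010101011
Shift right by 10: 010
Mask low 3 bits: 010 = 2

2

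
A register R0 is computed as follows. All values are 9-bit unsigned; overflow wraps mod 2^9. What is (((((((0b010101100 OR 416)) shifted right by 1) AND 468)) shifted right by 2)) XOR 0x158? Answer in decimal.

365

0b010101100 = 010101100
416 = 110100000
→ OR → 110101100 = 428
→ shifted right by 1 → 011010110 = 214
468 = 111010100
→ AND → 011010100 = 212
→ shifted right by 2 → 000110101 = 53
0x158 = 101011000
→ XOR → 101101101 = 365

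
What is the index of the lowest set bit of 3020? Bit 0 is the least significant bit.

2

3020 = 101111001100
Trailing zeros: 2, so the lowest set bit is bit 2 (value 4).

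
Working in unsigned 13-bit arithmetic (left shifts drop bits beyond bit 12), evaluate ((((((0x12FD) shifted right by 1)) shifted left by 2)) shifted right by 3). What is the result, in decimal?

191

0x12FD = 1001011111101
→ shifted right by 1 → 0100101111110 = 2430
→ shifted left by 2 (mod 2^13) → 0010111111000 = 1528
→ shifted right by 3 → 0000010111111 = 191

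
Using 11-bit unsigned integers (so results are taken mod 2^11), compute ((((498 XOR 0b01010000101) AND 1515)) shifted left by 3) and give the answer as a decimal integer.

792

498 = 00111110010
0b01010000101 = 01010000101
→ XOR → 01101110111 = 887
1515 = 10111101011
→ AND → 00101100011 = 355
→ shifted left by 3 (mod 2^11) → 01100011000 = 792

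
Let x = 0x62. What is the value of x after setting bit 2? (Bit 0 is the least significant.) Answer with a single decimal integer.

x = 01100010
bit 2 is currently 0; set it via x | (1 << 2) = x | 4
→ 01100110 = 102

102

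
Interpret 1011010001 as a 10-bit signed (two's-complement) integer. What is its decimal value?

-303

pattern = 1011010001 (MSB is 1 ⇒ negative)
Invert: 0100101110, add 1 → 0100101111 = 303, so the value is -303.
(Equivalently: 721 - 2^10 = 721 - 1024 = -303.)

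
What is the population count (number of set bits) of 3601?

5

3601 = 111000010001
Count the 1s: 1 + 1 + 1 + 1 + 1 = 5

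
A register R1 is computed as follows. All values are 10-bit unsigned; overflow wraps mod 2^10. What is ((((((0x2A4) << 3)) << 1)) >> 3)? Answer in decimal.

0x2A4 = 1010100100
→ << 3 (mod 2^10) → 0100100000 = 288
→ << 1 (mod 2^10) → 1001000000 = 576
→ >> 3 → 0001001000 = 72

72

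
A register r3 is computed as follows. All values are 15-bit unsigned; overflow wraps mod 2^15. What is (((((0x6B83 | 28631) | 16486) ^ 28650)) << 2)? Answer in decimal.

0x6B83 = 110101110000011
28631 = 110111111010111
→ | → 110111111010111 = 28631
16486 = 100000001100110
→ | → 110111111110111 = 28663
28650 = 110111111101010
→ ^ → 000000000011101 = 29
→ << 2 (mod 2^15) → 000000001110100 = 116

116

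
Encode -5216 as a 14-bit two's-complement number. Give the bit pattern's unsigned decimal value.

11168

5216 in 14 bits: 01010001100000
Invert: 10101110011111
Add 1:  10101110100000 = 11168
(Check: 2^14 - 5216 = 16384 - 5216 = 11168.)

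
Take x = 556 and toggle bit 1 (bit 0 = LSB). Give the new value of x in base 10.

558

x = 000001000101100
bit 1 is currently 0; toggle it via x ^ (1 << 1) = x ^ 2
→ 000001000101110 = 558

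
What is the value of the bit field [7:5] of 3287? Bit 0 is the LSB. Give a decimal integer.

6

v = 0110011010111
Shift right by 5: 01100110
Mask low 3 bits: 110 = 6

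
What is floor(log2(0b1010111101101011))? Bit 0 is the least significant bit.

0b1010111101101011 = 1010111101101011
The topmost 1 is at position 15 (since 2^15 = 32768 ≤ 44907 < 65536).

15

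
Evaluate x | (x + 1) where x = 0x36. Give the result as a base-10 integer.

55

x = 110110 = 54
x + 1 = 110111
OR    = 110111 = 55
(x | (x + 1) sets the lowest cleared bit.)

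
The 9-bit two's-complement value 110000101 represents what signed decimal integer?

pattern = 110000101 (MSB is 1 ⇒ negative)
Invert: 001111010, add 1 → 001111011 = 123, so the value is -123.
(Equivalently: 389 - 2^9 = 389 - 512 = -123.)

-123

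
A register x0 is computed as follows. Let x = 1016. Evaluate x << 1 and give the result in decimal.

2032

1016 = 01111111000
shift left by 1 → 11111110000 = 2032
(equivalently, 1016 × 2^1 = 1016 × 2)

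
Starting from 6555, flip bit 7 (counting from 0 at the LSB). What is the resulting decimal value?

x = 1100110011011
bit 7 is currently 1; toggle it via x ^ (1 << 7) = x ^ 128
→ 1100100011011 = 6427

6427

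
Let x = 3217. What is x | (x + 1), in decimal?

3219

x = 110010010001 = 3217
x + 1 = 110010010010
OR    = 110010010011 = 3219
(x | (x + 1) sets the lowest cleared bit.)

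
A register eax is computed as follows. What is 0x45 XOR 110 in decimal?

0x45 = 1000101
110 = 1101110
XOR → 0101011 = 43

43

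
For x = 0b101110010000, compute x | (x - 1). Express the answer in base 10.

x = 101110010000 = 2960
x - 1 = 101110001111
OR    = 101110011111 = 2975
(x | (x - 1) sets all bits below the lowest set bit.)

2975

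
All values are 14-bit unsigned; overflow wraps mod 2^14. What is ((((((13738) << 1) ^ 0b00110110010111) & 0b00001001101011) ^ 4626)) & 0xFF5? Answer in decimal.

81

13738 = 11010110101010
→ << 1 (mod 2^14) → 10101101010100 = 11092
0b00110110010111 = 00110110010111
→ ^ → 10011011000011 = 9923
0b00001001101011 = 00001001101011
→ & → 00001001000011 = 579
4626 = 01001000010010
→ ^ → 01000001010001 = 4177
0xFF5 = 00111111110101
→ & → 00000001010001 = 81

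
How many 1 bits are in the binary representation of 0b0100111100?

n = 100111100
Count the 1s: 1 + 1 + 1 + 1 + 1 = 5

5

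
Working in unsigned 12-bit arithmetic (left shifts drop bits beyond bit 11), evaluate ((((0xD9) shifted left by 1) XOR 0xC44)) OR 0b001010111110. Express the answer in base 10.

4094

0xD9 = 000011011001
→ shifted left by 1 (mod 2^12) → 000110110010 = 434
0xC44 = 110001000100
→ XOR → 110111110110 = 3574
0b001010111110 = 001010111110
→ OR → 111111111110 = 4094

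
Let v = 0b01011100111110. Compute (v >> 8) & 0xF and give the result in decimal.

v = 01011100111110
Shift right by 8: 010111
Mask low 4 bits: 0111 = 7

7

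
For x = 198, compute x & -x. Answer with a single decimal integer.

x = 11000110 = 198
-x (two's complement) = …00111010
AND   = 00000010 = 2
(x & -x isolates the lowest set bit of x.)

2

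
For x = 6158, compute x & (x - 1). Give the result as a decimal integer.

6156

x = 1100000001110 = 6158
x - 1 = 1100000001101
AND   = 1100000001100 = 6156
(x & (x - 1) clears the lowest set bit of x.)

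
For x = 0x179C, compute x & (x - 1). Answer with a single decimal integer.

x = 1011110011100 = 6044
x - 1 = 1011110011011
AND   = 1011110011000 = 6040
(x & (x - 1) clears the lowest set bit of x.)

6040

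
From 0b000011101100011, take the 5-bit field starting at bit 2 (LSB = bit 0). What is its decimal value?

24

v = 000011101100011
Shift right by 2: 0000111011000
Mask low 5 bits: 11000 = 24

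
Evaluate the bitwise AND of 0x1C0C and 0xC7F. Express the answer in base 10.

3084

0x1C0C = 1110000001100
0xC7F = 0110001111111
AND → 0110000001100 = 3084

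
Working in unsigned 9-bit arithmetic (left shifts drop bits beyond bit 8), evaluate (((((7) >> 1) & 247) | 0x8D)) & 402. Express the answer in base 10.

7 = 000000111
→ >> 1 → 000000011 = 3
247 = 011110111
→ & → 000000011 = 3
0x8D = 010001101
→ | → 010001111 = 143
402 = 110010010
→ & → 010000010 = 130

130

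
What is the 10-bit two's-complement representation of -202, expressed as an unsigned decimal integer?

202 in 10 bits: 0011001010
Invert: 1100110101
Add 1:  1100110110 = 822
(Check: 2^10 - 202 = 1024 - 202 = 822.)

822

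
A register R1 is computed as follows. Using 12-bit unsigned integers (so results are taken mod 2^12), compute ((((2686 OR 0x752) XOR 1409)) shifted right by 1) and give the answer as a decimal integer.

2686 = 101001111110
0x752 = 011101010010
→ OR → 111101111110 = 3966
1409 = 010110000001
→ XOR → 101011111111 = 2815
→ shifted right by 1 → 010101111111 = 1407

1407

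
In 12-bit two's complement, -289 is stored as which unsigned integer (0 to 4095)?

3807

289 in 12 bits: 000100100001
Invert: 111011011110
Add 1:  111011011111 = 3807
(Check: 2^12 - 289 = 4096 - 289 = 3807.)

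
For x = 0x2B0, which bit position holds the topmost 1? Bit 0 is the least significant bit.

0x2B0 = 1010110000
The topmost 1 is at position 9 (since 2^9 = 512 ≤ 688 < 1024).

9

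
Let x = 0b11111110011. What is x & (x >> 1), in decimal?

1009

x = 11111110011 = 2035
x>>1 = 01111111001
AND  = 01111110001 = 1009
(x & (x >> 1) has a 1 wherever x has two consecutive 1 bits.)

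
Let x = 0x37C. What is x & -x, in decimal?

4

x = 1101111100 = 892
-x (two's complement) = …0010000100
AND   = 0000000100 = 4
(x & -x isolates the lowest set bit of x.)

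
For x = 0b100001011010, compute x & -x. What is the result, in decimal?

x = 100001011010 = 2138
-x (two's complement) = …011110100110
AND   = 000000000010 = 2
(x & -x isolates the lowest set bit of x.)

2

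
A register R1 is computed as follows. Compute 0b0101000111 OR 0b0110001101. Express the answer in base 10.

463

a = 101000111
b = 110001101
 OR → 111001111 = 463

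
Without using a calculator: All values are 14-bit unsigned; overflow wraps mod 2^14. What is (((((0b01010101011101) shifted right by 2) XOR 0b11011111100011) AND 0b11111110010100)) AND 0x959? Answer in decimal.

0b01010101011101 = 01010101011101
→ shifted right by 2 → 00010101010111 = 1367
0b11011111100011 = 11011111100011
→ XOR → 11001010110100 = 12980
0b11111110010100 = 11111110010100
→ AND → 11001010010100 = 12948
0x959 = 00100101011001
→ AND → 00000000010000 = 16

16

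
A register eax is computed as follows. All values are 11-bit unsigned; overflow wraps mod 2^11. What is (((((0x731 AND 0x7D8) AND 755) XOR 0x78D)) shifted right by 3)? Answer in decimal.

179

0x731 = 11100110001
0x7D8 = 11111011000
→ AND → 11100010000 = 1808
755 = 01011110011
→ AND → 01000010000 = 528
0x78D = 11110001101
→ XOR → 10110011101 = 1437
→ shifted right by 3 → 00010110011 = 179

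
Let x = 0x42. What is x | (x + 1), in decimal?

x = 1000010 = 66
x + 1 = 1000011
OR    = 1000011 = 67
(x | (x + 1) sets the lowest cleared bit.)

67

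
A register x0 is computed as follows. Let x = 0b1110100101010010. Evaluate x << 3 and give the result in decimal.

x = 0001110100101010010
shift left by 3 → 1110100101010010000 = 477840
(equivalently, 59730 × 2^3 = 59730 × 8)

477840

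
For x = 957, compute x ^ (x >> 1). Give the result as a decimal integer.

611

x = 1110111101 = 957
x>>1 = 0111011110
XOR  = 1001100011 = 611
(x ^ (x >> 1) gives the standard binary-reflected Gray code of x.)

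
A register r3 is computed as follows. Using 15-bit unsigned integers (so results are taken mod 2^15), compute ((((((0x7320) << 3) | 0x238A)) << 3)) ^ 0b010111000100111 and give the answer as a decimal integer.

29303

0x7320 = 111001100100000
→ << 3 (mod 2^15) → 001100100000000 = 6400
0x238A = 010001110001010
→ | → 011101110001010 = 15242
→ << 3 (mod 2^15) → 101110001010000 = 23632
0b010111000100111 = 010111000100111
→ ^ → 111001001110111 = 29303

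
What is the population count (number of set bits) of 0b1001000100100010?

n = 1001000100100010
Count the 1s: 1 + 1 + 1 + 1 + 1 = 5

5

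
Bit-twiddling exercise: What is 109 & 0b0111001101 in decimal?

77

109 = 001101101
b = 111001101
AND → 001001101 = 77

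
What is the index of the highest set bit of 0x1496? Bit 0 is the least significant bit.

0x1496 = 1010010010110
The topmost 1 is at position 12 (since 2^12 = 4096 ≤ 5270 < 8192).

12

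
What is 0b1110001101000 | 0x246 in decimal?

7790

a = 1110001101000
0x246 = 0001001000110
 OR → 1111001101110 = 7790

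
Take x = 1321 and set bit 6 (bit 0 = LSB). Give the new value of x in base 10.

x = 10100101001
bit 6 is currently 0; set it via x | (1 << 6) = x | 64
→ 10101101001 = 1385

1385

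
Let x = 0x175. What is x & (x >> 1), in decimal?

x = 101110101 = 373
x>>1 = 010111010
AND  = 000110000 = 48
(x & (x >> 1) has a 1 wherever x has two consecutive 1 bits.)

48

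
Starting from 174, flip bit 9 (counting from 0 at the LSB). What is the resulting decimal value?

x = 0000010101110
bit 9 is currently 0; toggle it via x ^ (1 << 9) = x ^ 512
→ 0001010101110 = 686

686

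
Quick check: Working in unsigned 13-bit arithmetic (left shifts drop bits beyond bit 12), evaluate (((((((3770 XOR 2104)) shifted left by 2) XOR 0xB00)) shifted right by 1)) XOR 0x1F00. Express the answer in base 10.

3770 = 0111010111010
2104 = 0100000111000
→ XOR → 0011010000010 = 1666
→ shifted left by 2 (mod 2^13) → 1101000001000 = 6664
0xB00 = 0101100000000
→ XOR → 1000100001000 = 4360
→ shifted right by 1 → 0100010000100 = 2180
0x1F00 = 1111100000000
→ XOR → 1011110000100 = 6020

6020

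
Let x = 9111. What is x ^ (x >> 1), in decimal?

12892

x = 10001110010111 = 9111
x>>1 = 01000111001011
XOR  = 11001001011100 = 12892
(x ^ (x >> 1) gives the standard binary-reflected Gray code of x.)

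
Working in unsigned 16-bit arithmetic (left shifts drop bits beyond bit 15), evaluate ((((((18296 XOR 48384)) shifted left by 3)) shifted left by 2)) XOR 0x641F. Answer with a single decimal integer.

18296 = 0100011101111000
48384 = 1011110100000000
→ XOR → 1111101001111000 = 64120
→ shifted left by 3 (mod 2^16) → 1101001111000000 = 54208
→ shifted left by 2 (mod 2^16) → 0100111100000000 = 20224
0x641F = 0110010000011111
→ XOR → 0010101100011111 = 11039

11039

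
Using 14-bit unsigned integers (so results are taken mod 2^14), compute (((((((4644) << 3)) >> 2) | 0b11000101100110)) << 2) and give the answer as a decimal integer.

4644 = 01001000100100
→ << 3 (mod 2^14) → 01000100100000 = 4384
→ >> 2 → 00010001001000 = 1096
0b11000101100110 = 11000101100110
→ | → 11010101101110 = 13678
→ << 2 (mod 2^14) → 01010110111000 = 5560

5560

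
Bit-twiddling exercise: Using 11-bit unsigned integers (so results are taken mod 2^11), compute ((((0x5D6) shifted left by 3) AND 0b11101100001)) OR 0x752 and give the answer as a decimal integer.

1906

0x5D6 = 10111010110
→ shifted left by 3 (mod 2^11) → 11010110000 = 1712
0b11101100001 = 11101100001
→ AND → 11000100000 = 1568
0x752 = 11101010010
→ OR → 11101110010 = 1906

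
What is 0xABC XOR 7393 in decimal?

0xABC = 0101010111100
7393 = 1110011100001
XOR → 1011001011101 = 5725

5725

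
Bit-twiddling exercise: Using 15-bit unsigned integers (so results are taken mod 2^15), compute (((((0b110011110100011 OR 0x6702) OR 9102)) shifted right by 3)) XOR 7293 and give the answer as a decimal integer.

4232

0b110011110100011 = 110011110100011
0x6702 = 110011100000010
→ OR → 110011110100011 = 26531
9102 = 010001110001110
→ OR → 110011110101111 = 26543
→ shifted right by 3 → 000110011110101 = 3317
7293 = 001110001111101
→ XOR → 001000010001000 = 4232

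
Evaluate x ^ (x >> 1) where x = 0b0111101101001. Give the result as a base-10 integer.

2269

x = 111101101001 = 3945
x>>1 = 011110110100
XOR  = 100011011101 = 2269
(x ^ (x >> 1) gives the standard binary-reflected Gray code of x.)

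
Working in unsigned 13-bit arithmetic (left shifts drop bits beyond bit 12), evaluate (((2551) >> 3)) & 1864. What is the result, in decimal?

264

2551 = 0100111110111
→ >> 3 → 0000100111110 = 318
1864 = 0011101001000
→ & → 0000100001000 = 264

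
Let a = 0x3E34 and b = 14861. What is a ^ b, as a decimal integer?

0x3E34 = 11111000110100
14861 = 11101000001101
XOR → 00010000111001 = 1081

1081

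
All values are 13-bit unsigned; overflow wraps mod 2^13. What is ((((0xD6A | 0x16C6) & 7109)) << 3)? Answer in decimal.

0xD6A = 0110101101010
0x16C6 = 1011011000110
→ | → 1111111101110 = 8174
7109 = 1101111000101
→ & → 1101111000100 = 7108
→ << 3 (mod 2^13) → 1111000100000 = 7712

7712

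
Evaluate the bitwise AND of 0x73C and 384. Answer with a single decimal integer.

0x73C = 11100111100
384 = 00110000000
AND → 00100000000 = 256

256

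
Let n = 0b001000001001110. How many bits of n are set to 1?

n = 1000001001110
Count the 1s: 1 + 1 + 1 + 1 + 1 = 5

5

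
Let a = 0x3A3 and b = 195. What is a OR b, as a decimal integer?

995

0x3A3 = 1110100011
195 = 0011000011
 OR → 1111100011 = 995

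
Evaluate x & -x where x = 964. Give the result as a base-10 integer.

x = 1111000100 = 964
-x (two's complement) = …0000111100
AND   = 0000000100 = 4
(x & -x isolates the lowest set bit of x.)

4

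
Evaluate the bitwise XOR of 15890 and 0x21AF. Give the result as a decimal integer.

8125

15890 = 11111000010010
0x21AF = 10000110101111
XOR → 01111110111101 = 8125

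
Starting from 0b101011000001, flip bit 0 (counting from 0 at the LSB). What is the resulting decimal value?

2752

x = 101011000001
bit 0 is currently 1; toggle it via x ^ (1 << 0) = x ^ 1
→ 101011000000 = 2752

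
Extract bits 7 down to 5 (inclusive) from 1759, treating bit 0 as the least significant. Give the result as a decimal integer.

v = 11011011111
Shift right by 5: 110110
Mask low 3 bits: 110 = 6

6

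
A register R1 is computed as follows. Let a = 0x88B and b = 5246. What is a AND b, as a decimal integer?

10

0x88B = 0100010001011
5246 = 1010001111110
AND → 0000000001010 = 10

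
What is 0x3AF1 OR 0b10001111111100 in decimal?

0x3AF1 = 11101011110001
b = 10001111111100
 OR → 11101111111101 = 15357

15357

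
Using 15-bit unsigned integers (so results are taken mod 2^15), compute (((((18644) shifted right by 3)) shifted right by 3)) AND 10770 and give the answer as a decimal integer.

18644 = 100100011010100
→ shifted right by 3 → 000100100011010 = 2330
→ shifted right by 3 → 000000100100011 = 291
10770 = 010101000010010
→ AND → 000000000000010 = 2

2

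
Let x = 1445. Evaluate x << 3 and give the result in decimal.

11560

1445 = 00010110100101
shift left by 3 → 10110100101000 = 11560
(equivalently, 1445 × 2^3 = 1445 × 8)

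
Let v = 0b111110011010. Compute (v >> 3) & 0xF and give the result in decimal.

3

v = 111110011010
Shift right by 3: 111110011
Mask low 4 bits: 0011 = 3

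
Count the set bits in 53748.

9

53748 = 1101000111110100
Count the 1s: 1 + 1 + 1 + 1 + 1 + 1 + 1 + 1 + 1 = 9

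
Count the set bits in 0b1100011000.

4

n = 1100011000
Count the 1s: 1 + 1 + 1 + 1 = 4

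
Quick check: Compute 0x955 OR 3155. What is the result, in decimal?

3415

0x955 = 100101010101
3155 = 110001010011
 OR → 110101010111 = 3415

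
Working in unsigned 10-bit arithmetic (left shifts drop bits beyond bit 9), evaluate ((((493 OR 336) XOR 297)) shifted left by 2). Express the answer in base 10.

493 = 0111101101
336 = 0101010000
→ OR → 0111111101 = 509
297 = 0100101001
→ XOR → 0011010100 = 212
→ shifted left by 2 (mod 2^10) → 1101010000 = 848

848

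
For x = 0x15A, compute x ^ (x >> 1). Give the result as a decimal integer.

503

x = 101011010 = 346
x>>1 = 010101101
XOR  = 111110111 = 503
(x ^ (x >> 1) gives the standard binary-reflected Gray code of x.)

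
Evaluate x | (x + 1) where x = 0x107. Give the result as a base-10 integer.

x = 100000111 = 263
x + 1 = 100001000
OR    = 100001111 = 271
(x | (x + 1) sets the lowest cleared bit.)

271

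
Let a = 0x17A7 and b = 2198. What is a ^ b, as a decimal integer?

0x17A7 = 1011110100111
2198 = 0100010010110
XOR → 1111100110001 = 7985

7985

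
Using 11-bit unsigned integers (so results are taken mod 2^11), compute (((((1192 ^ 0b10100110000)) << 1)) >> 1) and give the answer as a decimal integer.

1192 = 10010101000
0b10100110000 = 10100110000
→ ^ → 00110011000 = 408
→ << 1 (mod 2^11) → 01100110000 = 816
→ >> 1 → 00110011000 = 408

408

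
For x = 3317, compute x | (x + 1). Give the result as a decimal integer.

3319

x = 110011110101 = 3317
x + 1 = 110011110110
OR    = 110011110111 = 3319
(x | (x + 1) sets the lowest cleared bit.)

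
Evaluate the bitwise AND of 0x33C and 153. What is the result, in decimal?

0x33C = 1100111100
153 = 0010011001
AND → 0000011000 = 24

24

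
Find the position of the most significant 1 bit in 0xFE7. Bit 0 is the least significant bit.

0xFE7 = 111111100111
The topmost 1 is at position 11 (since 2^11 = 2048 ≤ 4071 < 4096).

11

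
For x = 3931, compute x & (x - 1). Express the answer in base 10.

3930

x = 111101011011 = 3931
x - 1 = 111101011010
AND   = 111101011010 = 3930
(x & (x - 1) clears the lowest set bit of x.)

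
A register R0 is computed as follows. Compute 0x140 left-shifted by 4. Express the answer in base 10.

0x140 = 0000101000000
shift left by 4 → 1010000000000 = 5120
(equivalently, 320 × 2^4 = 320 × 16)

5120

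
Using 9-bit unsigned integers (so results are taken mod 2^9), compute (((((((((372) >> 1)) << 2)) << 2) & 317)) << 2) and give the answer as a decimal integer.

372 = 101110100
→ >> 1 → 010111010 = 186
→ << 2 (mod 2^9) → 011101000 = 232
→ << 2 (mod 2^9) → 110100000 = 416
317 = 100111101
→ & → 100100000 = 288
→ << 2 (mod 2^9) → 010000000 = 128

128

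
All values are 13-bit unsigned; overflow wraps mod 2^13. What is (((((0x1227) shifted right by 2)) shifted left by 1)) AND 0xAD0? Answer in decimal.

2064

0x1227 = 1001000100111
→ shifted right by 2 → 0010010001001 = 1161
→ shifted left by 1 (mod 2^13) → 0100100010010 = 2322
0xAD0 = 0101011010000
→ AND → 0100000010000 = 2064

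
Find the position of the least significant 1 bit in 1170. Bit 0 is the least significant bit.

1170 = 10010010010
Trailing zeros: 1, so the lowest set bit is bit 1 (value 2).

1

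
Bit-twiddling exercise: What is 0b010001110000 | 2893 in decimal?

3965

a = 010001110000
2893 = 101101001101
 OR → 111101111101 = 3965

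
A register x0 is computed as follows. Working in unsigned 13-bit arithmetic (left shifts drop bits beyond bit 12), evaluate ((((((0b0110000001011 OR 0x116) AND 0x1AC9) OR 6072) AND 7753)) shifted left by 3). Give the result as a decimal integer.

4168

0b0110000001011 = 0110000001011
0x116 = 0000100010110
→ OR → 0110100011111 = 3359
0x1AC9 = 1101011001001
→ AND → 0100000001001 = 2057
6072 = 1011110111000
→ OR → 1111110111001 = 8121
7753 = 1111001001001
→ AND → 1111000001001 = 7689
→ shifted left by 3 (mod 2^13) → 1000001001000 = 4168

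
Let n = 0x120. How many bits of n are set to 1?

2

0x120 = 100100000
Count the 1s: 1 + 1 = 2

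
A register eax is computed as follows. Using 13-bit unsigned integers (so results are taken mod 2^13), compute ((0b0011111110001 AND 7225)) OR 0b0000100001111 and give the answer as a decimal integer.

1343

0b0011111110001 = 0011111110001
7225 = 1110000111001
→ AND → 0010000110001 = 1073
0b0000100001111 = 0000100001111
→ OR → 0010100111111 = 1343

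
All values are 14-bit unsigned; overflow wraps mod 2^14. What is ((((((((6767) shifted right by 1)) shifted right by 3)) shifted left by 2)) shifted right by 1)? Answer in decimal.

844

6767 = 01101001101111
→ shifted right by 1 → 00110100110111 = 3383
→ shifted right by 3 → 00000110100110 = 422
→ shifted left by 2 (mod 2^14) → 00011010011000 = 1688
→ shifted right by 1 → 00001101001100 = 844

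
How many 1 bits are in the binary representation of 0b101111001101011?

10

n = 101111001101011
Count the 1s: 1 + 1 + 1 + 1 + 1 + 1 + 1 + 1 + 1 + 1 = 10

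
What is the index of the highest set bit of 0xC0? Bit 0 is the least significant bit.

7

0xC0 = 11000000
The topmost 1 is at position 7 (since 2^7 = 128 ≤ 192 < 256).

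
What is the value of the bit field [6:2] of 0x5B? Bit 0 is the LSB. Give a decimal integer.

22

v = 0001011011
Shift right by 2: 00010110
Mask low 5 bits: 10110 = 22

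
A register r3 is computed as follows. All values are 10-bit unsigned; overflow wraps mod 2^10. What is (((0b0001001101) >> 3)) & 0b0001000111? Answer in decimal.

1

0b0001001101 = 0001001101
→ >> 3 → 0000001001 = 9
0b0001000111 = 0001000111
→ & → 0000000001 = 1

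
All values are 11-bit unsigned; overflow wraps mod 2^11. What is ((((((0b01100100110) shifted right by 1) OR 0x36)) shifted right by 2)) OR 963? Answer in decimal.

1007

0b01100100110 = 01100100110
→ shifted right by 1 → 00110010011 = 403
0x36 = 00000110110
→ OR → 00110110111 = 439
→ shifted right by 2 → 00001101101 = 109
963 = 01111000011
→ OR → 01111101111 = 1007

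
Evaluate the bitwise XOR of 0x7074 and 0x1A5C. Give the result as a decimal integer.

0x7074 = 111000001110100
0x1A5C = 001101001011100
XOR → 110101000101000 = 27176

27176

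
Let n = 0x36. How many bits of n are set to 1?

0x36 = 110110
Count the 1s: 1 + 1 + 1 + 1 = 4

4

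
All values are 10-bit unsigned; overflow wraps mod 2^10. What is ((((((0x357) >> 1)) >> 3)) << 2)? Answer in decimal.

212

0x357 = 1101010111
→ >> 1 → 0110101011 = 427
→ >> 3 → 0000110101 = 53
→ << 2 (mod 2^10) → 0011010100 = 212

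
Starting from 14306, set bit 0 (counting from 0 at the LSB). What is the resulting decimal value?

x = 011011111100010
bit 0 is currently 0; set it via x | (1 << 0) = x | 1
→ 011011111100011 = 14307

14307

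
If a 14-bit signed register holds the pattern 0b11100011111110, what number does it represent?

-1794

pattern = 11100011111110 (MSB is 1 ⇒ negative)
Invert: 00011100000001, add 1 → 00011100000010 = 1794, so the value is -1794.
(Equivalently: 14590 - 2^14 = 14590 - 16384 = -1794.)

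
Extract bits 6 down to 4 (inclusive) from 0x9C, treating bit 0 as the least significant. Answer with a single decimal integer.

v = 10011100
Shift right by 4: 1001
Mask low 3 bits: 001 = 1

1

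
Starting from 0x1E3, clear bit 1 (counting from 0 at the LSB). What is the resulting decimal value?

x = 000111100011
bit 1 is currently 1; clear it via x & ~(1 << 1) = x & ~2
→ 000111100001 = 481

481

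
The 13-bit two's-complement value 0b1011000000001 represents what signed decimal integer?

-2559

pattern = 1011000000001 (MSB is 1 ⇒ negative)
Invert: 0100111111110, add 1 → 0100111111111 = 2559, so the value is -2559.
(Equivalently: 5633 - 2^13 = 5633 - 8192 = -2559.)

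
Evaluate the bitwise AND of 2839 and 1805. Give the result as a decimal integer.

2839 = 101100010111
1805 = 011100001101
AND → 001100000101 = 773

773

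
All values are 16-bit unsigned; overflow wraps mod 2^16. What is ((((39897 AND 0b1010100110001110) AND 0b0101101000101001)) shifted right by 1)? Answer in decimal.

39897 = 1001101111011001
0b1010100110001110 = 1010100110001110
→ AND → 1000100110001000 = 35208
0b0101101000101001 = 0101101000101001
→ AND → 0000100000001000 = 2056
→ shifted right by 1 → 0000010000000100 = 1028

1028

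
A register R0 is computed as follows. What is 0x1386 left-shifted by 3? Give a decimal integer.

0x1386 = 0001001110000110
shift left by 3 → 1001110000110000 = 39984
(equivalently, 4998 × 2^3 = 4998 × 8)

39984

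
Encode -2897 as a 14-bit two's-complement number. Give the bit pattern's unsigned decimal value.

2897 in 14 bits: 00101101010001
Invert: 11010010101110
Add 1:  11010010101111 = 13487
(Check: 2^14 - 2897 = 16384 - 2897 = 13487.)

13487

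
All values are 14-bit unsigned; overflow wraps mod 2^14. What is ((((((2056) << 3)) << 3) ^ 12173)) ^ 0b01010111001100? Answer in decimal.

14401

2056 = 00100000001000
→ << 3 (mod 2^14) → 00000001000000 = 64
→ << 3 (mod 2^14) → 00001000000000 = 512
12173 = 10111110001101
→ ^ → 10110110001101 = 11661
0b01010111001100 = 01010111001100
→ ^ → 11100001000001 = 14401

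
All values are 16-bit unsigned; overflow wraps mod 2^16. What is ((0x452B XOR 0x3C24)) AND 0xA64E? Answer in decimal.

0x452B = 0100010100101011
0x3C24 = 0011110000100100
→ XOR → 0111100100001111 = 30991
0xA64E = 1010011001001110
→ AND → 0010000000001110 = 8206

8206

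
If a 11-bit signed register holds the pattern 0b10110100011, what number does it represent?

pattern = 10110100011 (MSB is 1 ⇒ negative)
Invert: 01001011100, add 1 → 01001011101 = 605, so the value is -605.
(Equivalently: 1443 - 2^11 = 1443 - 2048 = -605.)

-605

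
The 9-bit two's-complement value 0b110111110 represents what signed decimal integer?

pattern = 110111110 (MSB is 1 ⇒ negative)
Invert: 001000001, add 1 → 001000010 = 66, so the value is -66.
(Equivalently: 446 - 2^9 = 446 - 512 = -66.)

-66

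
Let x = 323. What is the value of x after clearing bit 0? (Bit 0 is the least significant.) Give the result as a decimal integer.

322

x = 00101000011
bit 0 is currently 1; clear it via x & ~(1 << 0) = x & ~1
→ 00101000010 = 322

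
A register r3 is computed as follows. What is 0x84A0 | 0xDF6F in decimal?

0x84A0 = 1000010010100000
0xDF6F = 1101111101101111
 OR → 1101111111101111 = 57327

57327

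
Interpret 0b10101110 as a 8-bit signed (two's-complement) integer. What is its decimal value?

pattern = 10101110 (MSB is 1 ⇒ negative)
Invert: 01010001, add 1 → 01010010 = 82, so the value is -82.
(Equivalently: 174 - 2^8 = 174 - 256 = -82.)

-82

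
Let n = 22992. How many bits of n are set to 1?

7

22992 = 101100111010000
Count the 1s: 1 + 1 + 1 + 1 + 1 + 1 + 1 = 7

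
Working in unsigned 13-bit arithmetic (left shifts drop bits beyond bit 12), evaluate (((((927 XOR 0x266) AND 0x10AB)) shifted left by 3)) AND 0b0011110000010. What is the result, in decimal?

1280

927 = 0001110011111
0x266 = 0001001100110
→ XOR → 0000111111001 = 505
0x10AB = 1000010101011
→ AND → 0000010101001 = 169
→ shifted left by 3 (mod 2^13) → 0010101001000 = 1352
0b0011110000010 = 0011110000010
→ AND → 0010100000000 = 1280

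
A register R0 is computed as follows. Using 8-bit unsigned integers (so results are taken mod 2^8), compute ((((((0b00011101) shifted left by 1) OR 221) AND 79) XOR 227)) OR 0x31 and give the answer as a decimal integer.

0b00011101 = 00011101
→ shifted left by 1 (mod 2^8) → 00111010 = 58
221 = 11011101
→ OR → 11111111 = 255
79 = 01001111
→ AND → 01001111 = 79
227 = 11100011
→ XOR → 10101100 = 172
0x31 = 00110001
→ OR → 10111101 = 189

189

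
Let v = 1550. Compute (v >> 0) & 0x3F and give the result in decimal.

14

v = 0011000001110
Shift right by 0: 0011000001110
Mask low 6 bits: 001110 = 14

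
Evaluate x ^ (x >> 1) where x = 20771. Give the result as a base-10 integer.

31154

x = 101000100100011 = 20771
x>>1 = 010100010010001
XOR  = 111100110110010 = 31154
(x ^ (x >> 1) gives the standard binary-reflected Gray code of x.)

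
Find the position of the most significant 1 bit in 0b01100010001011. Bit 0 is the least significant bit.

12

0b01100010001011 = 1100010001011
The topmost 1 is at position 12 (since 2^12 = 4096 ≤ 6283 < 8192).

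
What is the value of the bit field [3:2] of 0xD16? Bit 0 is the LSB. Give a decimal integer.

1

v = 110100010110
Shift right by 2: 1101000101
Mask low 2 bits: 01 = 1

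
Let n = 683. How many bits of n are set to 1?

6

683 = 1010101011
Count the 1s: 1 + 1 + 1 + 1 + 1 + 1 = 6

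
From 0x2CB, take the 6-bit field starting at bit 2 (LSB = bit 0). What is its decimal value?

50

v = 1011001011
Shift right by 2: 10110010
Mask low 6 bits: 110010 = 50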